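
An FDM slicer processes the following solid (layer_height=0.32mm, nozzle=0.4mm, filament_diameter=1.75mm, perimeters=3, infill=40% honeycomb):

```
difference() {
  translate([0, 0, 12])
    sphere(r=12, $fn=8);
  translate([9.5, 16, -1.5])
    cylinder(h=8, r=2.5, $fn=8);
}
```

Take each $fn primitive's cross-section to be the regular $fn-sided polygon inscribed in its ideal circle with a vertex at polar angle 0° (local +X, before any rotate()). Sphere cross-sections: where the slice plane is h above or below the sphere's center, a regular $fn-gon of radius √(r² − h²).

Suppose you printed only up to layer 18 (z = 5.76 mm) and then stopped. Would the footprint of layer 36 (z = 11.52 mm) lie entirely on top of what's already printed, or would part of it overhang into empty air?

Compare the two slices. At z = 5.76: the sphere: section is a regular 8-gon, circumradius = √(r²−h²) = √(12²−6.24²) = 10.250 (area = (8/2)·10.250²·sin(360°/8) = 297.16 mm²); the cylinder at (9.5, 16): section is a regular 8-gon, circumradius r=2.5 (area = (8/2)·2.500²·sin(360°/8) = 17.68 mm²); Subtracting the remaining from the first: starting from the r=12 sphere (297.16 mm²), the r=2.5 cylinder at (9.5, 16) misses the remaining region (no effect) — area = 297.16 mm². At z = 11.52: the r=12 sphere contributes a regular 8-gon of circumradius √(12²−0.48²) = 11.990 (area = (8/2)·11.990²·sin(360°/8) = 406.64 mm²); the cylinder at (9.5, 16) is not intersected at this z (z outside [-1.5, 6.5]); Taking the first minus the rest: none of the subtracted shapes is present at this height, so the r=12 sphere is unchanged — area = 406.64 mm². Checking containment: at z = 11.52 the cross-section extends beyond the z = 5.76 cross-section by about 109.48 mm².

part overhangs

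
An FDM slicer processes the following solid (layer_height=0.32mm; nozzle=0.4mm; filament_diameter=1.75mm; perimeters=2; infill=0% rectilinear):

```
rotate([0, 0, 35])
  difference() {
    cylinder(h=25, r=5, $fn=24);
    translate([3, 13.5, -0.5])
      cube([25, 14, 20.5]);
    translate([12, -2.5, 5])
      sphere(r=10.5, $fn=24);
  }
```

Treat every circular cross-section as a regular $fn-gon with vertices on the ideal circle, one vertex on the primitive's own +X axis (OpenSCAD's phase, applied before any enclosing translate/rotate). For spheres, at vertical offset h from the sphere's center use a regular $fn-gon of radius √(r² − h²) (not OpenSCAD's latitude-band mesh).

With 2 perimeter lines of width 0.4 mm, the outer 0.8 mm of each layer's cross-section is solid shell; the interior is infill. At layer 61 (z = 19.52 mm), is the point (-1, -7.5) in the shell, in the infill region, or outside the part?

outside

At z = 19.52 mm: the cylinder: section is a regular 24-gon, circumradius r=5; the cube at (3, 13.5) (footprint 25×14) is included at this height; the sphere at (12, -2.5) is not intersected at this z (|z−center|=14.520 > r=10.5); Subtracting the remaining from the first: starting from the r=5 cylinder, the 25×14 cube at (3, 13.5) misses the remaining region (no effect) — 1 connected region; (whole slice rotated 35° about Z — lengths, areas and connectivity unchanged). Overall, the cross-section is a single solid region. Undo the 35° rotation: the query point maps to (-5.121, -5.570) in the un-rotated model frame. The nearest boundary edge runs (-2.50, -4.33)→(-3.54, -3.54); distance from the point to it = 2.58 mm. The point is not inside any of the regions above, so it lies outside the cross-section (2.58 mm from the nearest boundary).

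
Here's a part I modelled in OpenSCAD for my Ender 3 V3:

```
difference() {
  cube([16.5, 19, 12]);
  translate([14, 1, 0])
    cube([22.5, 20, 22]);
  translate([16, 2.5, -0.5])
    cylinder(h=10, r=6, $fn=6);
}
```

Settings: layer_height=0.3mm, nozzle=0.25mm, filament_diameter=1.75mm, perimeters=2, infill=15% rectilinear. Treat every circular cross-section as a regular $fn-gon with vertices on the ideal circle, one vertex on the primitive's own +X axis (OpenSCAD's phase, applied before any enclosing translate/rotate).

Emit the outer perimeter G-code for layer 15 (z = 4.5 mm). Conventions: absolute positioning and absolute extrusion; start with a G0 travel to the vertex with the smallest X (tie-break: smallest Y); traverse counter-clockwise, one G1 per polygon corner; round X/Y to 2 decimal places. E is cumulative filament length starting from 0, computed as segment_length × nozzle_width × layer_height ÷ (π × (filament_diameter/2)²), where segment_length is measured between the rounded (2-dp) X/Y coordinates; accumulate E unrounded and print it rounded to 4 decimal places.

At z = 4.5 mm: the cube (footprint 16.5×19) is included at this height; the 22.5×20 cube at (14, 1) contributes its full rectangle; the r=6 cylinder at (16, 2.5) gives a regular 6-gon of circumradius 6 (constant along its height); Subtracting the remaining from the first: starting from the 16.5×19 cube, the 22.5×20 cube at (14, 1) partially overlaps it — only the 45.00 mm² overlap (of its 450.00 mm²) is removed, clipping the outline; the r=6 cylinder at (16, 2.5) partially overlaps it — only the 23.69 mm² overlap (of its 93.53 mm²) is removed, clipping the outline — 1 connected region. The outline is a single polygon with 7 vertices. Extrusion per mm of travel: 0.25 × 0.3 / (π × 0.875²) = 0.031181. Accumulating E over each segment gives final E = 2.0464.

G0 X0.00 Y0.00 Z4.50
G1 X11.44 Y0.00 E0.3567
G1 X10.00 Y2.50 E0.4467
G1 X13.00 Y7.70 E0.6339
G1 X14.00 Y7.70 E0.6650
G1 X14.00 Y19.00 E1.0174
G1 X0.00 Y19.00 E1.4539
G1 X0.00 Y0.00 E2.0464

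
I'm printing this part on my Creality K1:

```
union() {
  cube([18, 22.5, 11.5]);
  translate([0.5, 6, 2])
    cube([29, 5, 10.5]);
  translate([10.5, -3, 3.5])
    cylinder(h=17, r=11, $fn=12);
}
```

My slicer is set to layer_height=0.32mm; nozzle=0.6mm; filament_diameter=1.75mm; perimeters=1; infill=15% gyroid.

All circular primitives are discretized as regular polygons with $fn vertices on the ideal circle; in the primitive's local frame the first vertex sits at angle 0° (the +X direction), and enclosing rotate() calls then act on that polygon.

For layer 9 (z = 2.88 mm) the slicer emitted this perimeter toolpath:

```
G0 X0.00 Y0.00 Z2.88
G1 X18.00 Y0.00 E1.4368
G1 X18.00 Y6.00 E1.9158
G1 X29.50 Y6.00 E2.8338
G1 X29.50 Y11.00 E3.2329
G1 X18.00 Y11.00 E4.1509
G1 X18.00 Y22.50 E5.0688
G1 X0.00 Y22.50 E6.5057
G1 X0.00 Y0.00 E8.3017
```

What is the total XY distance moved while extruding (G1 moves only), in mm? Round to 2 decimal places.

Sum the Euclidean lengths of each G1 segment: total = 104.00 mm.

104.00 mm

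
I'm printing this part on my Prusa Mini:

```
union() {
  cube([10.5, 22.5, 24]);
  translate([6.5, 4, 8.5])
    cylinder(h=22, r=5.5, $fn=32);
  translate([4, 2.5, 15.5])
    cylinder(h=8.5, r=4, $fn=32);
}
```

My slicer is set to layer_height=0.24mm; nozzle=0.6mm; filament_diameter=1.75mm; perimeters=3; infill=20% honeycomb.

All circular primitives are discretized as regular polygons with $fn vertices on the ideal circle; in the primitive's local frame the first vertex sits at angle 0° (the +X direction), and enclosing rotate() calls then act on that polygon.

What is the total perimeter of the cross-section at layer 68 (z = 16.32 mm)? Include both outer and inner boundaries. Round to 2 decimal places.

At z = 16.32 mm: the cube (footprint 10.5×22.5) is included at this height (perimeter 66.00 mm); the r=5.5 cylinder at (6.5, 4) contributes a regular 32-gon of circumradius 5.5 (perimeter = 2·32·5.500·sin(180°/32) = 34.50 mm); the r=4 cylinder at (4, 2.5) gives a regular 32-gon of circumradius 4 (constant along its height) (perimeter = 2·32·4.000·sin(180°/32) = 25.09 mm); Taking the union: the regions partially overlap (shared area 126.13 mm²), so the edge portions inside another operand are dropped and the merged outline is re-measured after clipping — boundary = 67.65 mm. Overall, the cross-section is a single solid region. Total boundary length (outer) = 67.65 mm.

67.65 mm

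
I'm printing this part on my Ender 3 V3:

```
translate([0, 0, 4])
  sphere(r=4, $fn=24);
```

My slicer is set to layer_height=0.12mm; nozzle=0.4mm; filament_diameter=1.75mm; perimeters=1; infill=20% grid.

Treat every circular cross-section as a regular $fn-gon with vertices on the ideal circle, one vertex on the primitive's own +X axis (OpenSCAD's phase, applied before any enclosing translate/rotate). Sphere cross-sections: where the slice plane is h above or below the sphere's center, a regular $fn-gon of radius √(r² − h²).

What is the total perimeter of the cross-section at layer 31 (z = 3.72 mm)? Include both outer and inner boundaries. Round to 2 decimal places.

At z = 3.72 mm: the r=4 sphere slices to a regular 24-gon of circumradius 3.990 (√(r²−h²) with h=0.28 from center) (perimeter = 2·24·3.990·sin(180°/24) = 25.00 mm). Overall, the cross-section is a single solid region. Total boundary length (outer) = 25.00 mm.

25.00 mm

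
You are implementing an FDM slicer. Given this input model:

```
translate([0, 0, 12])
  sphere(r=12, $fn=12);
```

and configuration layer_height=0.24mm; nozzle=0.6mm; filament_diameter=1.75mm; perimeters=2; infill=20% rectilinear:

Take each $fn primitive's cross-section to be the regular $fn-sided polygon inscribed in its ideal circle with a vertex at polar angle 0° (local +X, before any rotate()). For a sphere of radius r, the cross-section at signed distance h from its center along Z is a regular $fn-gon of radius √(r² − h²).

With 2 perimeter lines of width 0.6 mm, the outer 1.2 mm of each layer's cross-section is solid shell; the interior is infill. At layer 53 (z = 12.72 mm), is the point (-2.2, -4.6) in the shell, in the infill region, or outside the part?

At z = 12.72 mm: the sphere: section is a regular 12-gon, circumradius = √(r²−h²) = √(12²−0.72²) = 11.978. Overall, the cross-section is a single solid region. The nearest boundary edge runs (-5.99, -10.37)→(-0.00, -11.98); distance from the point to it = 6.56 mm. The point is inside the cross-section and 6.56 mm from the nearest boundary — more than the 1.2 mm shell width (2 × 0.6), so it's in the infill interior.

infill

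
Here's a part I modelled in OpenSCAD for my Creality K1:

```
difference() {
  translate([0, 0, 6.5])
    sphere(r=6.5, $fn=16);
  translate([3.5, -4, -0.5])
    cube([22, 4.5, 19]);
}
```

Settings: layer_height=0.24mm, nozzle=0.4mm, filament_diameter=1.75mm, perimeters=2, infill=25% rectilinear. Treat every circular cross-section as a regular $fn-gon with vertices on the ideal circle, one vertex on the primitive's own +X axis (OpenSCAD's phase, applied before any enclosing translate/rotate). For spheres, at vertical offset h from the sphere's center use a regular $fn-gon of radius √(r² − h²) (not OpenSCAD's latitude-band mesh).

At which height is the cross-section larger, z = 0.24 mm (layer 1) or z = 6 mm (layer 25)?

layer 25 (z = 6 mm)

Layer 1 (z = 0.24): the r=6.5 sphere contributes a regular 16-gon of circumradius √(6.5²−6.26²) = 1.750 (area = (16/2)·1.750²·sin(360°/16) = 9.38 mm²); the 22×4.5 cube at (3.5, -4) contributes its full rectangle (area 99.00 mm²); Taking the first minus the rest: starting from the r=6.5 sphere (9.38 mm²), the 22×4.5 cube at (3.5, -4) misses the remaining region (no effect) — area = 9.38 mm². So its area = 9.38 mm². Layer 25 (z = 6): the r=6.5 sphere contributes a regular 16-gon of circumradius √(6.5²−0.5²) = 6.481 (area = (16/2)·6.481²·sin(360°/16) = 128.58 mm²); the 22×4.5 cube at (3.5, -4) contributes its full rectangle (area 99.00 mm²); After the difference (first − rest): starting from the r=6.5 sphere (128.58 mm²), the 22×4.5 cube at (3.5, -4) partially overlaps it — only the 11.26 mm² overlap (of its 99.00 mm²) is removed, clipping the outline — area = 117.33 mm². So its area = 117.33 mm². Layer 25 is larger (117.33 vs 9.38 mm²).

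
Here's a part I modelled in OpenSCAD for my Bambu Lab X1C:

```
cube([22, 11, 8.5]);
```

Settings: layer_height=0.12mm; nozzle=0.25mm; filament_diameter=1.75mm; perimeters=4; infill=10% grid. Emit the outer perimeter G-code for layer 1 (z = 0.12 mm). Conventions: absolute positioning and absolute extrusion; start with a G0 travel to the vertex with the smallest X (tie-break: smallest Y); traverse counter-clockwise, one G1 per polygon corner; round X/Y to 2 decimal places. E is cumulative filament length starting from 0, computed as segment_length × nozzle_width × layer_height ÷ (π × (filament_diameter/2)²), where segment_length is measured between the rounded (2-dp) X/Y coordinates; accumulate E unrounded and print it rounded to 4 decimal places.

At z = 0.12 mm: the cube (footprint 22×11) is included at this height. The outline is a single polygon with 4 vertices. Extrusion per mm of travel: 0.25 × 0.12 / (π × 0.875²) = 0.012473. Accumulating E over each segment gives final E = 0.8232.

G0 X0.00 Y0.00 Z0.12
G1 X22.00 Y0.00 E0.2744
G1 X22.00 Y11.00 E0.4116
G1 X0.00 Y11.00 E0.6860
G1 X0.00 Y0.00 E0.8232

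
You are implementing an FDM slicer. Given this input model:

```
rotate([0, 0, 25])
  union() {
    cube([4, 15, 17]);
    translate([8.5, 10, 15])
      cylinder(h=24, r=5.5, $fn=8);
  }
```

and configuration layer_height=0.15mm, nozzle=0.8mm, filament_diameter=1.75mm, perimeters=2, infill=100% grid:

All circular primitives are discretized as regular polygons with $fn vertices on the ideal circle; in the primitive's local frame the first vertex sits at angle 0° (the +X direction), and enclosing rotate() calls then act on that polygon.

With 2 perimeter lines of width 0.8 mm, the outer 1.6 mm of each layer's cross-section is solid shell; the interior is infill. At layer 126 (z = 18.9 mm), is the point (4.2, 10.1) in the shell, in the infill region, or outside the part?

infill

At z = 18.9 mm: the cube is absent (z outside [0, 17]); the r=5.5 cylinder at (8.5, 10) contributes a regular 8-gon of circumradius 5.5; Combining (union): only the r=5.5 cylinder at (8.5, 10) is present, so the union is just that shape — 1 connected region; (rotated 25° about Z; rotation is an isometry so areas/perimeters/island counts are preserved). Overall, the cross-section is a single solid region. Undo the 25° rotation: the query point maps to (8.075, 7.379) in the un-rotated model frame. The nearest boundary edge runs (4.61, 6.11)→(8.50, 4.50); distance from the point to it = 2.50 mm. The point is inside the cross-section and 2.50 mm from the nearest boundary — more than the 1.6 mm shell width (2 × 0.8), so it's in the infill interior.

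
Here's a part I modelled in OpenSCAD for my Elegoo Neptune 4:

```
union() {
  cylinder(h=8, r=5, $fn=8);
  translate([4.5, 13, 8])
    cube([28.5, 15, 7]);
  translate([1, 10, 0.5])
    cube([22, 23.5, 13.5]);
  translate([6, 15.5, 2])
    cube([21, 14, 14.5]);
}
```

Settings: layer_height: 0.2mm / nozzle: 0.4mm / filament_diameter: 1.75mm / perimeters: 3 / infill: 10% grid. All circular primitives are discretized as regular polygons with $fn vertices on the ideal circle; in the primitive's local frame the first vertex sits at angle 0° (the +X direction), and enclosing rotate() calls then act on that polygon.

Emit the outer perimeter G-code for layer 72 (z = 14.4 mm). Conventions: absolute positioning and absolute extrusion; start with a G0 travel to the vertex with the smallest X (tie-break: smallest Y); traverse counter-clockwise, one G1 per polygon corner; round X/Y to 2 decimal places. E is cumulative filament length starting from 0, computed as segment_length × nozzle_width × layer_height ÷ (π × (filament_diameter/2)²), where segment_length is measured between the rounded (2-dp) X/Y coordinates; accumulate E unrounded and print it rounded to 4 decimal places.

At z = 14.4 mm: the cylinder is not intersected at this z (z outside [0, 8]); the 28.5×15 cube at (4.5, 13) contributes its full rectangle; the cube at (1, 10) does not reach this height (z outside [0.5, 14]); the 21×14 cube at (6, 15.5) contributes its full rectangle; Combining (union): the regions partially overlap (shared area 262.50 mm²), so overlapping operands fuse into one piece — 1 connected region. The outline is a single polygon with 8 vertices. Extrusion per mm of travel: 0.4 × 0.2 / (π × 0.875²) = 0.033260. Accumulating E over each segment gives final E = 2.9934.

G0 X4.50 Y13.00 Z14.40
G1 X33.00 Y13.00 E0.9479
G1 X33.00 Y28.00 E1.4468
G1 X27.00 Y28.00 E1.6464
G1 X27.00 Y29.50 E1.6963
G1 X6.00 Y29.50 E2.3947
G1 X6.00 Y28.00 E2.4446
G1 X4.50 Y28.00 E2.4945
G1 X4.50 Y13.00 E2.9934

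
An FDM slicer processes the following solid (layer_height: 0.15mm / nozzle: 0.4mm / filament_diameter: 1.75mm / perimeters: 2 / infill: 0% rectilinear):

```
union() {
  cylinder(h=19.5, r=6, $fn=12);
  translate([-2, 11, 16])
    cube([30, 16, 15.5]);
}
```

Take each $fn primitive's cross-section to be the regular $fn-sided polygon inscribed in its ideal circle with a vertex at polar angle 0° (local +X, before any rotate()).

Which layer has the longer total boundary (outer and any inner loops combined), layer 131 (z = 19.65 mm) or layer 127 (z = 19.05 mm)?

Layer 131 (z = 19.65): the cylinder is absent (z outside [0, 19.5]); the 30×16 cube at (-2, 11) contributes its full rectangle (perimeter 92.00 mm); Merging all regions: only the 30×16 cube at (-2, 11) is present, so the union is just that shape — boundary = 92.00 mm. So its perimeter = 92.00 mm. Layer 127 (z = 19.05): the r=6 cylinder contributes a regular 12-gon of circumradius 6 (perimeter = 2·12·6.000·sin(180°/12) = 37.27 mm); the cube at (-2, 11) (footprint 30×16) is included at this height (perimeter 92.00 mm); Taking the union: the 2 present regions are separate (no shared area or edge), so areas and boundary lengths simply add and each stays a separate island — boundary = 129.27 mm. So its perimeter = 129.27 mm. Layer 127 is larger (129.27 vs 92.00 mm).

layer 127 (z = 19.05 mm)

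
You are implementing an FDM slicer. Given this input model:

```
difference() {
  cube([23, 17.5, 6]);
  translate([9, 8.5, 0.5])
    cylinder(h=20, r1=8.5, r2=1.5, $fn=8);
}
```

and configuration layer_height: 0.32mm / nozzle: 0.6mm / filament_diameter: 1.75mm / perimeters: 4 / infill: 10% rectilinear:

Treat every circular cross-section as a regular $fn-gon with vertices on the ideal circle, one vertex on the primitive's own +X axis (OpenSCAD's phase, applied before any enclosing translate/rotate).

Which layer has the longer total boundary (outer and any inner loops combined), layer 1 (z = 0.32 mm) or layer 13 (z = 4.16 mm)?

layer 13 (z = 4.16 mm)

Layer 1 (z = 0.32): the cube (footprint 23×17.5) is included at this height (perimeter 81.00 mm); the cone at (9, 8.5) is absent (z outside [0.5, 20.5]); After the difference (first − rest): none of the subtracted shapes is present at this height, so the 23×17.5 cube is unchanged — boundary = 81.00 mm. So its perimeter = 81.00 mm. Layer 13 (z = 4.16): the cube is present — its section is the full 23×17.5 rectangle (perimeter 81.00 mm); the cone at (9, 8.5) (r1=8.5→r2=1.5) has section circumradius 7.219 here — a regular 8-gon (perimeter = 2·8·7.219·sin(180°/8) = 44.20 mm); After the difference (first − rest): starting from the 23×17.5 cube, the cone at (9, 8.5) lies wholly inside it (removes its full 147.40 mm² and its 44.20 mm outline becomes a hole wall) — boundary (outer + 1 inner loop) = 125.20 mm. So its perimeter = 125.20 mm. Layer 13 is larger (125.20 vs 81.00 mm).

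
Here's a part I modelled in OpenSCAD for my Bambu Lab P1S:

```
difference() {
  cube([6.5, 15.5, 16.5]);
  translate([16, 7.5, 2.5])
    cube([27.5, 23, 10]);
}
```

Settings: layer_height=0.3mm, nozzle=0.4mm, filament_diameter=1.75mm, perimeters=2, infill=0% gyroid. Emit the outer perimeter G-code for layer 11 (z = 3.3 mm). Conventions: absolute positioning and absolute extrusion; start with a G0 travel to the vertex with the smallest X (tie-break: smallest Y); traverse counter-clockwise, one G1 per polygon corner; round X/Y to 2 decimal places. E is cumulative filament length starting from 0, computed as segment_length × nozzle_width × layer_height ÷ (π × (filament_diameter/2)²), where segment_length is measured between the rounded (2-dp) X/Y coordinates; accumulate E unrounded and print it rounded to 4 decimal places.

G0 X0.00 Y0.00 Z3.30
G1 X6.50 Y0.00 E0.3243
G1 X6.50 Y15.50 E1.0976
G1 X0.00 Y15.50 E1.4219
G1 X0.00 Y0.00 E2.1952

At z = 3.3 mm: the 6.5×15.5 cube contributes its full rectangle; the cube at (16, 7.5) (footprint 27.5×23) is included at this height; Subtracting the remaining from the first: starting from the 6.5×15.5 cube, the 27.5×23 cube at (16, 7.5) misses the remaining region (no effect) — 1 connected region. The outline is a single polygon with 4 vertices. Extrusion per mm of travel: 0.4 × 0.3 / (π × 0.875²) = 0.049890. Accumulating E over each segment gives final E = 2.1952.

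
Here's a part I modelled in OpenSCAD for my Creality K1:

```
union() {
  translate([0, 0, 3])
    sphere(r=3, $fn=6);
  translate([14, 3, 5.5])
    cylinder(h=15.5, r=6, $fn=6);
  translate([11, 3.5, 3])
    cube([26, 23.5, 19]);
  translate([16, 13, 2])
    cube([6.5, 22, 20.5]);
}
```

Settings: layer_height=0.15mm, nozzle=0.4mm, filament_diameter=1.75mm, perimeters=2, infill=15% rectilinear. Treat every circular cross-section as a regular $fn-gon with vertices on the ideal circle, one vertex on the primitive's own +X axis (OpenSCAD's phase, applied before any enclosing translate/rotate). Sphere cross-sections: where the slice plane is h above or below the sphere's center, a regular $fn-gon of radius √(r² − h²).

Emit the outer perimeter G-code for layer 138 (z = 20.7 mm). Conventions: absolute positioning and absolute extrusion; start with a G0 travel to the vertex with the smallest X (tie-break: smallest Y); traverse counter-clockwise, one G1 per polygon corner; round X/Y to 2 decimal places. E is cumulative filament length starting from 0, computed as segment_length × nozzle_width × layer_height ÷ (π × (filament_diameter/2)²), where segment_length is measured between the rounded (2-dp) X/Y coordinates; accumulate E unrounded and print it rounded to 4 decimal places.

At z = 20.7 mm: the sphere is not intersected at this z (|z−center|=17.700 > r=3); the r=6 cylinder at (14, 3) contributes a regular 6-gon of circumradius 6; the cube at (11, 3.5) is present — its section is the full 26×23.5 rectangle; the cube at (16, 13) is present — its section is the full 6.5×22 rectangle; Merging all regions: the regions partially overlap (shared area 125.54 mm²), so overlapping operands fuse into one piece — 1 connected region. The outline is a single polygon with 13 vertices. Extrusion per mm of travel: 0.4 × 0.15 / (π × 0.875²) = 0.024945. Accumulating E over each segment gives final E = 3.1475.

G0 X8.00 Y3.00 Z20.70
G1 X11.00 Y-2.20 E0.1498
G1 X17.00 Y-2.20 E0.2994
G1 X20.00 Y3.00 E0.4492
G1 X19.71 Y3.50 E0.4636
G1 X37.00 Y3.50 E0.8949
G1 X37.00 Y27.00 E1.4811
G1 X22.50 Y27.00 E1.8428
G1 X22.50 Y35.00 E2.0424
G1 X16.00 Y35.00 E2.2045
G1 X16.00 Y27.00 E2.4041
G1 X11.00 Y27.00 E2.5288
G1 X11.00 Y8.20 E2.9978
G1 X8.00 Y3.00 E3.1475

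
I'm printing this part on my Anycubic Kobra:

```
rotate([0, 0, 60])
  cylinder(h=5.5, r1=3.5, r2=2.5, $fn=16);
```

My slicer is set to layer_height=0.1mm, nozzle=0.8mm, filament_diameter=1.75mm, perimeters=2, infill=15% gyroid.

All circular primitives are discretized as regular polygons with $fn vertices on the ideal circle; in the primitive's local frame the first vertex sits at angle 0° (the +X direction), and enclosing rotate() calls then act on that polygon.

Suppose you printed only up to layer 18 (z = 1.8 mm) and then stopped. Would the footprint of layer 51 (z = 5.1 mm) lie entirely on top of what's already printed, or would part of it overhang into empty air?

entirely on top

Compare the two slices. At z = 1.8: the cone contributes a regular 16-gon of circumradius 3.173 (interpolated between r1=3.5 and r2=2.5 at t=0.327) (area = (16/2)·3.173²·sin(360°/16) = 30.82 mm²); (rotated 60° about Z; rotation is an isometry so areas/perimeters/island counts are preserved). At z = 5.1: the cone contributes a regular 16-gon of circumradius 2.573 (interpolated between r1=3.5 and r2=2.5 at t=0.927) (area = (16/2)·2.573²·sin(360°/16) = 20.26 mm²); (rotated 60° about Z; rotation is an isometry so areas/perimeters/island counts are preserved). Checking containment: the cross-section at z = 5.1 is a subset of the cross-section at z = 1.8.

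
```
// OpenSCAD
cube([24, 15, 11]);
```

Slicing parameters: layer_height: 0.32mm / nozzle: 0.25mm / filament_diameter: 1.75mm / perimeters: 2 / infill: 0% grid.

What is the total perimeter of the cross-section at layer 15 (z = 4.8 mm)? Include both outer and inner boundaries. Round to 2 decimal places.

78.00 mm

At z = 4.8 mm: the cube (footprint 24×15) is included at this height (perimeter 78.00 mm). Overall, the cross-section is a single solid region. Total boundary length (outer) = 78.00 mm.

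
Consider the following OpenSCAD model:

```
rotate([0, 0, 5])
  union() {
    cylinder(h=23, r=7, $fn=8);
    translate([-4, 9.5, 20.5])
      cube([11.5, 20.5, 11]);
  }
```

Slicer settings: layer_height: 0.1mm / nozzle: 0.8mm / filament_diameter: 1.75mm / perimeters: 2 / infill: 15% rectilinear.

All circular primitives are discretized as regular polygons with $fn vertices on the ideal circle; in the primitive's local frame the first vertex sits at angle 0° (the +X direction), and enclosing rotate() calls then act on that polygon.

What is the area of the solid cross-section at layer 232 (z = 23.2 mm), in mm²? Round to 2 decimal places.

235.75 mm²

At z = 23.2 mm: the cylinder does not reach this height (z outside [0, 23]); the cube at (-4, 9.5) is present — its section is the full 11.5×20.5 rectangle (area 235.75 mm²); Taking the union: only the 11.5×20.5 cube at (-4, 9.5) is present, so the union is just that shape — area = 235.75 mm²; (rotated 5° about Z; rotation is an isometry so areas/perimeters/island counts are preserved). Overall, the cross-section is a single solid region. Net area = 235.75 mm².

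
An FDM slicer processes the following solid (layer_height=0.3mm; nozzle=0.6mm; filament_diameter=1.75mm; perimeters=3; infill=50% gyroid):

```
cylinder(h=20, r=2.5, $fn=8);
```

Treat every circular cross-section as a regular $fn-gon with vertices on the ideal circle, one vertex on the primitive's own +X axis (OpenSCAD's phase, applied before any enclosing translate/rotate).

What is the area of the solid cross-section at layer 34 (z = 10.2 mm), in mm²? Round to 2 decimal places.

At z = 10.2 mm: the cylinder: section is a regular 8-gon, circumradius r=2.5 (area = (8/2)·2.500²·sin(360°/8) = 17.68 mm²). Overall, the cross-section is a single solid region. Net area = 17.68 mm².

17.68 mm²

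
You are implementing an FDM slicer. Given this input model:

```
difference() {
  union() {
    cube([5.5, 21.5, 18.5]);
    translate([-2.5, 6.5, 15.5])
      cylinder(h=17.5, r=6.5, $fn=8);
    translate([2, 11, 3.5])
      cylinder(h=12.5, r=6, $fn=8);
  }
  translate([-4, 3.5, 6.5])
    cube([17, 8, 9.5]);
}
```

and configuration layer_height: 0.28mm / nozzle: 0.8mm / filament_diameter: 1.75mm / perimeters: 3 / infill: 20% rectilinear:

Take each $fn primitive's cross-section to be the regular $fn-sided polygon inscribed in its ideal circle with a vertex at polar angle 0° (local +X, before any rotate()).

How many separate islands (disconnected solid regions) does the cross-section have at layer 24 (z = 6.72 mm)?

At z = 6.72 mm: the cube (footprint 5.5×21.5) is included at this height; the cylinder at (-2.5, 6.5) is absent (z outside [15.5, 33]); the r=6 cylinder at (2, 11) gives a regular 8-gon of circumradius 6 (constant along its height); Combining (union): the regions partially overlap (shared area 59.27 mm²), so overlapping operands fuse into one piece — 1 connected region; the cube at (-4, 3.5) is present — its section is the full 17×8 rectangle; Subtracting the remaining from the first: starting from that combined region, the 17×8 cube at (-4, 3.5) partially overlaps it — only the 68.42 mm² overlap (of its 136.00 mm²) is removed, clipping the outline — 2 connected regions. Overall, the cross-section has 2 separate islands. Island count = 2.

2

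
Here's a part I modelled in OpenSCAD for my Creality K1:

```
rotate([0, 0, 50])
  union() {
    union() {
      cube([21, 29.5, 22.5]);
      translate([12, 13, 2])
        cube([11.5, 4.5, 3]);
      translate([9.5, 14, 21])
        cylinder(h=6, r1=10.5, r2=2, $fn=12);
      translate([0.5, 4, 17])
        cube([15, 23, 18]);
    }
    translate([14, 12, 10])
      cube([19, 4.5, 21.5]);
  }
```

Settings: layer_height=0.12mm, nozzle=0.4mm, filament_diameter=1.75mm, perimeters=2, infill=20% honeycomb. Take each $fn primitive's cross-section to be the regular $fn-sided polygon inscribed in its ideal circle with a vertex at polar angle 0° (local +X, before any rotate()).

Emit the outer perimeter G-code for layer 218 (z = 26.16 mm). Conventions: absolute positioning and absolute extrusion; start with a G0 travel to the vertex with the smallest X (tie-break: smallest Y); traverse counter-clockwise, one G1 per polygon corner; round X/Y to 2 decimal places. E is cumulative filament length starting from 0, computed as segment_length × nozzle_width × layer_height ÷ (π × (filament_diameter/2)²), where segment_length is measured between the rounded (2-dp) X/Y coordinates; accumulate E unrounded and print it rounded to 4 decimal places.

At z = 26.16 mm: the cube is not intersected at this z (z outside [0, 22.5]); the cube at (12, 13) is absent (z outside [2, 5]); the cone at (9.5, 14): at t=0.860 of its height the radius interpolates to r₁+(r₂−r₁)t = 3.190, giving a regular 12-gon of that circumradius; the 15×23 cube at (0.5, 4) contributes its full rectangle; Combining (union): the cone at (9.5, 14) lies entirely inside the 15×23 cube at (0.5, 4), so the union is just the 15×23 cube at (0.5, 4) — 1 connected region; the 19×4.5 cube at (14, 12) contributes its full rectangle; Taking the union: the regions partially overlap (shared area 6.75 mm²), so overlapping operands fuse into one piece — 1 connected region; (whole slice rotated 50° about Z — lengths, areas and connectivity unchanged). The outline is a single polygon with 8 vertices. Extrusion per mm of travel: 0.4 × 0.12 / (π × 0.875²) = 0.019956. Accumulating E over each segment gives final E = 2.2154.

G0 X-20.36 Y17.74 Z26.16
G1 X-2.74 Y2.95 E0.4591
G1 X6.90 Y14.44 E0.7584
G1 X0.77 Y19.59 E0.9182
G1 X12.02 Y32.99 E1.2673
G1 X8.57 Y35.89 E1.3573
G1 X-2.68 Y22.48 E1.7066
G1 X-10.72 Y29.23 E1.9161
G1 X-20.36 Y17.74 E2.2154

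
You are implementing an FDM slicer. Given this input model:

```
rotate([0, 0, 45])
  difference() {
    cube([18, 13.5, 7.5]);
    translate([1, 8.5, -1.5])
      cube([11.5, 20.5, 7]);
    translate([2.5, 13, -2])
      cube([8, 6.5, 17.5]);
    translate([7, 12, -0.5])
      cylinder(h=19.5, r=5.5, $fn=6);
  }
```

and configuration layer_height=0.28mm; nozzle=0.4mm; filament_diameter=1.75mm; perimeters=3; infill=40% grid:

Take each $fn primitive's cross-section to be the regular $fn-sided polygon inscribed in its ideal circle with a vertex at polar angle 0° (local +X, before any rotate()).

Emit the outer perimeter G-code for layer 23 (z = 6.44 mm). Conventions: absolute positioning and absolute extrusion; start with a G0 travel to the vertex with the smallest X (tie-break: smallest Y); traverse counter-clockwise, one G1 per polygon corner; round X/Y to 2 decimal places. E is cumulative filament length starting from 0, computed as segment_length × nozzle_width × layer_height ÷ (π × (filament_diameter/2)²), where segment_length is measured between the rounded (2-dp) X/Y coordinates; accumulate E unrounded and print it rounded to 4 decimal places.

G0 X-9.55 Y9.55 Z6.44
G1 X0.00 Y0.00 E0.6289
G1 X12.73 Y12.73 E1.4672
G1 X3.18 Y22.27 E2.0957
G1 X-1.32 Y17.77 E2.3921
G1 X0.35 Y17.32 E2.4726
G1 X1.78 Y12.01 E2.7287
G1 X-2.11 Y8.12 E2.9848
G1 X-7.42 Y9.55 E3.2409
G1 X-7.87 Y11.22 E3.3214
G1 X-9.55 Y9.55 E3.4317

At z = 6.44 mm: the cube (footprint 18×13.5) is included at this height; the cube at (1, 8.5) is absent (z outside [-1.5, 5.5]); the cube at (2.5, 13) is present — its section is the full 8×6.5 rectangle; the r=5.5 cylinder at (7, 12) contributes a regular 6-gon of circumradius 5.5; After the difference (first − rest): starting from the 18×13.5 cube, the 8×6.5 cube at (2.5, 13) partially overlaps it — only the 4.00 mm² overlap (of its 52.00 mm²) is removed, clipping the outline; the r=5.5 cylinder at (7, 12) partially overlaps it — only the 50.50 mm² overlap (of its 78.59 mm²) is removed, clipping the outline — 1 connected region; (rotated 45° about Z; rotation is an isometry so areas/perimeters/island counts are preserved). The outline is a single polygon with 10 vertices. Extrusion per mm of travel: 0.4 × 0.28 / (π × 0.875²) = 0.046564. Accumulating E over each segment gives final E = 3.4317.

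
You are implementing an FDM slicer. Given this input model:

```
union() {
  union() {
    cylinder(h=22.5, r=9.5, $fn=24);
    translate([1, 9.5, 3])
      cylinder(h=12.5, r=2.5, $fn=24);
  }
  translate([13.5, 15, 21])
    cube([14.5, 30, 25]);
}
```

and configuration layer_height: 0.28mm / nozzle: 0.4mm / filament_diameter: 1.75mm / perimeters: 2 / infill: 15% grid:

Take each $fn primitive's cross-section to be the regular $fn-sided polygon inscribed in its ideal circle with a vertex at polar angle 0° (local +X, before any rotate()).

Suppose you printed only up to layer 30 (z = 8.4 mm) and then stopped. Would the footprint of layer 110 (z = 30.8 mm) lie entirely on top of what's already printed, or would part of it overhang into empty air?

part overhangs

Compare the two slices. At z = 8.4: the r=9.5 cylinder contributes a regular 24-gon of circumradius 9.5 (area = (24/2)·9.500²·sin(360°/24) = 280.30 mm²); the r=2.5 cylinder at (1, 9.5) contributes a regular 24-gon of circumradius 2.5 (area = (24/2)·2.500²·sin(360°/24) = 19.41 mm²); Taking the union: the regions partially overlap — summed areas 299.71 mm² minus the doubly-counted overlap 8.64 mm² gives 291.08 mm² — area = 291.08 mm²; the cube at (13.5, 15) is absent (z outside [21, 46]); Merging all regions: only the result so far is present, so the union is just that shape — area = 291.08 mm². At z = 30.8: the cylinder is not intersected at this z (z outside [0, 22.5]); the cylinder at (1, 9.5) is absent (z outside [3, 15.5]); Combining (union): nothing is present at this height; the cube at (13.5, 15) is present — its section is the full 14.5×30 rectangle (area 435.00 mm²); Merging all regions: only the 14.5×30 cube at (13.5, 15) is present, so the union is just that shape — area = 435.00 mm². Checking containment: at z = 30.8 the cross-section extends beyond the z = 8.4 cross-section by about 435.00 mm².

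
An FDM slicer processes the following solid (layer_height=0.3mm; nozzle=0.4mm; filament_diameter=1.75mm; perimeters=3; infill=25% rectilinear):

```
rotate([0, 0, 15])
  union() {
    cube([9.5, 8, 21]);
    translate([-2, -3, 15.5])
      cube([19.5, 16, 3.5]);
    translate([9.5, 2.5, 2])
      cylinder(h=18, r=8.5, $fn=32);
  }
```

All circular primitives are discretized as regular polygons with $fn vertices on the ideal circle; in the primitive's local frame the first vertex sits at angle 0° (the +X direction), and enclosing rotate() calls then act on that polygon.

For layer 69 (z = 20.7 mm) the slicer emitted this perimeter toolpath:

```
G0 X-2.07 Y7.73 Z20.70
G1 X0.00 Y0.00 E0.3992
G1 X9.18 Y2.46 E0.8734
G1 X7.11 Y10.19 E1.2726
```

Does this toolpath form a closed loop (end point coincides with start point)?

Start point (G0): (-2.07, 7.73). End point (last G1): the path does not return to the start — open.

no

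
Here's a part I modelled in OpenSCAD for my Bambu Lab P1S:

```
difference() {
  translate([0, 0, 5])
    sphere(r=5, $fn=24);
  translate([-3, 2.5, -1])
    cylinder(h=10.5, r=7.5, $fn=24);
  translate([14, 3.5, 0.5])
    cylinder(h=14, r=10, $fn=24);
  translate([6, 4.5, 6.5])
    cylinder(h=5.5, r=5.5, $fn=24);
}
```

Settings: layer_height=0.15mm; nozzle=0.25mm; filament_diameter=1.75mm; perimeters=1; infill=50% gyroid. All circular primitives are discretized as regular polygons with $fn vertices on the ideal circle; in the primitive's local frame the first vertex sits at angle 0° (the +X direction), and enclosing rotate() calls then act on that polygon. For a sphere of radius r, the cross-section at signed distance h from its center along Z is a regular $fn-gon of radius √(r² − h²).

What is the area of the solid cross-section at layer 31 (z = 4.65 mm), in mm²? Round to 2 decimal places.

At z = 4.65 mm: the r=5 sphere contributes a regular 24-gon of circumradius √(5²−0.35²) = 4.988 (area = (24/2)·4.988²·sin(360°/24) = 77.27 mm²); the cylinder at (-3, 2.5): section is a regular 24-gon, circumradius r=7.5 (area = (24/2)·7.500²·sin(360°/24) = 174.70 mm²); the r=10 cylinder at (14, 3.5) contributes a regular 24-gon of circumradius 10 (area = (24/2)·10.000²·sin(360°/24) = 310.58 mm²); the cylinder at (6, 4.5) is not intersected at this z (z outside [6.5, 12]); Subtracting the remaining from the first: starting from the r=5 sphere (77.27 mm²), the r=7.5 cylinder at (-3, 2.5) partially overlaps it — only the 67.56 mm² overlap (of its 174.70 mm²) is removed, clipping the outline; the r=10 cylinder at (14, 3.5) partially overlaps it — only the 0.83 mm² overlap (of its 310.58 mm²) is removed, clipping the outline — area = 8.87 mm². Overall, the cross-section is a single solid region. Net area = 8.87 mm².

8.87 mm²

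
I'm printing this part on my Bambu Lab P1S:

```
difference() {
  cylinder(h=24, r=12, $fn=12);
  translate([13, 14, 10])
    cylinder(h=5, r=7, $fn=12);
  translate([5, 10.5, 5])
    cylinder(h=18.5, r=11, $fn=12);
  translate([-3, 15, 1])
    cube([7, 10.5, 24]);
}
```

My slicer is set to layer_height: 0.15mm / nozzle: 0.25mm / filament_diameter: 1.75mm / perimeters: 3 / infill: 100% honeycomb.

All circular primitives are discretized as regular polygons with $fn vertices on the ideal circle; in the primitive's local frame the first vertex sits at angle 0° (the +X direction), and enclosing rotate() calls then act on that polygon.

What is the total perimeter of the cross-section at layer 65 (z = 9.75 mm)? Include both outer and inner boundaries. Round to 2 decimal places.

75.79 mm

At z = 9.75 mm: the cylinder: section is a regular 12-gon, circumradius r=12 (perimeter = 2·12·12.000·sin(180°/12) = 74.54 mm); the cylinder at (13, 14) does not reach this height (z outside [10, 15]); the r=11 cylinder at (5, 10.5) contributes a regular 12-gon of circumradius 11 (perimeter = 2·12·11.000·sin(180°/12) = 68.33 mm); the cube at (-3, 15) is present — its section is the full 7×10.5 rectangle (perimeter 35.00 mm); After the difference (first − rest): starting from the r=12 cylinder, the r=11 cylinder at (5, 10.5) partially overlaps it — only the 147.19 mm² overlap (of its 363.00 mm²) is removed, clipping the outline; the 7×10.5 cube at (-3, 15) misses the remaining region (no effect) — boundary = 75.79 mm. Overall, the cross-section is a single solid region. Total boundary length (outer) = 75.79 mm.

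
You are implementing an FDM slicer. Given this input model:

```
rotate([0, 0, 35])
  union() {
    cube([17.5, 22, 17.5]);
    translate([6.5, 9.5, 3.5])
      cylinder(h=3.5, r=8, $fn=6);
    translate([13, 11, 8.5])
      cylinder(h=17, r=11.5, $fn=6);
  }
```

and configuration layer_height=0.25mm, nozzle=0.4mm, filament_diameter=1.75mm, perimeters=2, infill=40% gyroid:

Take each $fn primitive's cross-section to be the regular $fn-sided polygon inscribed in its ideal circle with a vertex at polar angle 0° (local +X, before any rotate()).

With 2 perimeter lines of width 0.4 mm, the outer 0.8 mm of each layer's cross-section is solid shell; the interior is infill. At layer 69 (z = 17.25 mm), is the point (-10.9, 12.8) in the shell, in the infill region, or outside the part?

outside

At z = 17.25 mm: the 17.5×22 cube contributes its full rectangle; the cylinder at (6.5, 9.5) does not reach this height (z outside [3.5, 7]); the r=11.5 cylinder at (13, 11) contributes a regular 6-gon of circumradius 11.5; Taking the union: the regions partially overlap (shared area 261.43 mm²), so overlapping operands fuse into one piece — 1 connected region; (whole slice rotated 35° about Z — lengths, areas and connectivity unchanged). Overall, the cross-section is a single solid region. Undo the 35° rotation: the query point maps to (-1.587, 16.737) in the un-rotated model frame. The nearest boundary edge runs (0.00, 0.00)→(0.00, 22.00); distance from the point to it = 1.59 mm. The point is not inside any of the regions above, so it lies outside the cross-section (1.59 mm from the nearest boundary).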